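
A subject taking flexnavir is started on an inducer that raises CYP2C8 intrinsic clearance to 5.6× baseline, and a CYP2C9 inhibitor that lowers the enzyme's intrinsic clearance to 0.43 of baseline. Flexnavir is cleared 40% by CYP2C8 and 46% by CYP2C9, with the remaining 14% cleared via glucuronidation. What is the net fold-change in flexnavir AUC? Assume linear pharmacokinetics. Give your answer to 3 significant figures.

CYP2C8: 0.4 × 5.6 = 2.24
CYP2C9: 0.46 × 0.43 = 0.1978
Other: 0.14 (unchanged)
CL_new/CL_old = 2.24 + 0.1978 + 0.14 = 2.5778.
Because AUC varies inversely with clearance, the combined effect is 1 / 2.5778 = 0.388.

0.388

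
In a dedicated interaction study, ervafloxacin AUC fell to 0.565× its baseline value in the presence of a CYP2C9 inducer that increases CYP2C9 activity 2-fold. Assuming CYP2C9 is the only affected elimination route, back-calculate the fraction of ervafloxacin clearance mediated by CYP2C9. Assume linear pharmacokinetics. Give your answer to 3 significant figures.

0.770

Call the CYP2C9 fraction fm. After the interaction, CL_new/CL_old = fm × 2 + (1 − fm).
AUC ratio = 1 / (new CL fraction), so new CL fraction = 1 / 0.565 = 1.77.
fm × 2 + 1 − fm = 1.77  ⇒  fm × (2 − 1) = 0.7699  ⇒  fm = 0.770.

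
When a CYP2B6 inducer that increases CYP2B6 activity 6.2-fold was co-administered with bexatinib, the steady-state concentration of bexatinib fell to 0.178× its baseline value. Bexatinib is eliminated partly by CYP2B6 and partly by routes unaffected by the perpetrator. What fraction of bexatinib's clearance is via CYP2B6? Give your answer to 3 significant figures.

Call the CYP2B6 fraction fm. After the interaction, CL_new/CL_old = fm × 6.2 + (1 − fm).
Steady-state concentration ratio = 1 / (new CL fraction), so new CL fraction = 1 / 0.178 = 5.618.
fm × 6.2 + 1 − fm = 5.618  ⇒  fm × (6.2 − 1) = 4.618  ⇒  fm = 0.888.

0.888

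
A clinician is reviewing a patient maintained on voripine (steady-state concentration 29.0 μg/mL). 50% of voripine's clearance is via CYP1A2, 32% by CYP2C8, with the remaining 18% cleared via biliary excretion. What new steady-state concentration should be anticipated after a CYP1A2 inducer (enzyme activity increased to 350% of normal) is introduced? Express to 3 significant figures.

12.9 μg/mL

CYP1A2: 0.5 × 3.5 = 1.75
CYP2C8: 0.32 (unchanged)
Other: 0.18 (unchanged)
CL_new/CL_old = 1.75 + 0.32 + 0.18 = 2.25.
With dosing unchanged, steady-state concentration scales as 1/CL: 29.0 / 2.25 = 12.9 μg/mL.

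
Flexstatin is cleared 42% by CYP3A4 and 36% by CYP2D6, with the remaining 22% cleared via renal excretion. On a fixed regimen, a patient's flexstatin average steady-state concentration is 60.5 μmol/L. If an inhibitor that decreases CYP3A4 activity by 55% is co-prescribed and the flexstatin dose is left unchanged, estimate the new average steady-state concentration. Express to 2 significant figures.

The CYP3A4 pathway (42% of clearance) is reduced to 0.45× activity: 0.42 × 0.45 = 0.189.
CYP2D6 (36%) and the residual 22% are unaffected.
Relative clearance = 0.189 + 0.36 + 0.22 = 0.769.
With dosing unchanged, average steady-state concentration scales as 1/CL: 60.5 / 0.769 = 79 μmol/L.

79 μmol/L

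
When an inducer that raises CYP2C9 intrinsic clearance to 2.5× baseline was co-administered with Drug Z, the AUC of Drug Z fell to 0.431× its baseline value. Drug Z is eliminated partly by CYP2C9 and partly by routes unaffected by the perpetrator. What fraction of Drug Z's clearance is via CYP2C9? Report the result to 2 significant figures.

0.88

Call the CYP2C9 fraction fm. After the interaction, CL_new/CL_old = fm × 2.5 + (1 − fm).
AUC ratio = 1 / (new CL fraction), so new CL fraction = 1 / 0.431 = 2.32.
fm × 2.5 + 1 − fm = 2.32  ⇒  fm × (2.5 − 1) = 1.32  ⇒  fm = 0.88.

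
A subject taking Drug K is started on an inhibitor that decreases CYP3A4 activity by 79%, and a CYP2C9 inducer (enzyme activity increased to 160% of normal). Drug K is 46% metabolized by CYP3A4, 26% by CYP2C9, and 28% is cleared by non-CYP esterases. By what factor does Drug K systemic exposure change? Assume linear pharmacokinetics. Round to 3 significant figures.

1.26

The CYP3A4 pathway (46% of clearance) falls to 0.21× activity: 0.46 × 0.21 = 0.0966.
The CYP2C9 pathway (26% of clearance) is boosted to 1.6× activity: 0.26 × 1.6 = 0.416.
Non-CYP routes (28%) are unchanged.
CL_new/CL_old = 0.0966 + 0.416 + 0.28 = 0.7926.
Because systemic exposure varies inversely with clearance, the combined effect is 1 / 0.7926 = 1.26.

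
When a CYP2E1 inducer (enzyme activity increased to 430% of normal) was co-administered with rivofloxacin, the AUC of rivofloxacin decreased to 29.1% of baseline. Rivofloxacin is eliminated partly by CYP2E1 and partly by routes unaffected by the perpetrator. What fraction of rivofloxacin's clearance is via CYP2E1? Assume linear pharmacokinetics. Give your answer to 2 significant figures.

0.74

Write x for the fraction cleared via CYP2E1. The observed AUC change means clearance rose to 1/0.291 = 3.436 of baseline.
Only the CYP2E1 route changed, so 3.436 = x·4.3 + (1 − x), giving x = 0.74.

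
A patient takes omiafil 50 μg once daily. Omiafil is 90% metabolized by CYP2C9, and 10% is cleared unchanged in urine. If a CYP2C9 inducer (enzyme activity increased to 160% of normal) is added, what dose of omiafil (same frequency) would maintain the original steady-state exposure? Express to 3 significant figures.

77.0 μg

The CYP2C9 pathway (90% of clearance) is boosted to 1.6× activity: 0.9 × 1.6 = 1.44.
Non-CYP routes (10%) are unchanged.
CL_new/CL_old = 1.44 + 0.1 = 1.54.
Exposure is unchanged when dose changes in proportion to clearance. New dose = 50 μg × 1.54 = 77.0 μg.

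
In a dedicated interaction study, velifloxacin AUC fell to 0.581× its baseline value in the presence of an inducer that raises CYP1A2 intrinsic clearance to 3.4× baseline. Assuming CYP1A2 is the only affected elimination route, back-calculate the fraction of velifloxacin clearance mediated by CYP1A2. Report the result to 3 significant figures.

0.300

CL'/CL = 1 / 0.581 = 1.721
3.4·fm + (1 − fm) = 1.721
fm = (1.721 − 1) / (3.4 − 1) = 0.300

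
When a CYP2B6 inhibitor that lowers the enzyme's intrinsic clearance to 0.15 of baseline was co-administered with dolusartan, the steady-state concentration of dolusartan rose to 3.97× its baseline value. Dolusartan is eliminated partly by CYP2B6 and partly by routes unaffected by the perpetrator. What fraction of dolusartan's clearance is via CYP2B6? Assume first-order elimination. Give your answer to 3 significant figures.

CL'/CL = 1 / 3.97 = 0.2519
0.15·fm + (1 − fm) = 0.2519
fm = (0.2519 − 1) / (0.15 − 1) = 0.880

0.880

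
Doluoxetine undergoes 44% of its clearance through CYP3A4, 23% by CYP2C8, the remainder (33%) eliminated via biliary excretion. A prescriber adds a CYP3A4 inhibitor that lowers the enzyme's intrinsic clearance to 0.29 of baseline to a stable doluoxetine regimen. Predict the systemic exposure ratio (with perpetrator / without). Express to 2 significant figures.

The CYP3A4 pathway (44% of clearance) falls to 0.29× activity: 0.44 × 0.29 = 0.1276.
CYP2C8 (23%) and the residual 33% are unaffected.
CL_new/CL_old = 0.1276 + 0.23 + 0.33 = 0.6876.
Since systemic exposure ∝ 1/CL, the ratio is 1 / 0.6876 = 1.5.

1.5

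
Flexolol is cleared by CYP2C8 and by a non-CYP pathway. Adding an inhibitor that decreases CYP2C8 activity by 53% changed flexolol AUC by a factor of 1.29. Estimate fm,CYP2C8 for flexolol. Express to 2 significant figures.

0.42

Let x = fm,CYP2C8. Because AUC ∝ 1/CL, relative clearance fell to 1/1.29 = 0.7752.
Only the CYP2C8 route changed, so 0.7752 = x·0.47 + (1 − x), giving x = 0.42.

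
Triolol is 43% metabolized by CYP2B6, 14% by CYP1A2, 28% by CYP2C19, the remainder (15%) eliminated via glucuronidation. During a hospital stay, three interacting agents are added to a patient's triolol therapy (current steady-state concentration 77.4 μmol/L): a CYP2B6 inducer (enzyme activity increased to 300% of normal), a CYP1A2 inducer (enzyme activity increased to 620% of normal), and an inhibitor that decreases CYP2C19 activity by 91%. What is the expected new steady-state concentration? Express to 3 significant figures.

The CYP2B6 pathway (43% of clearance) rises to 3× activity: 0.43 × 3 = 1.29.
The CYP1A2 pathway (14% of clearance) rises to 6.2× activity: 0.14 × 6.2 = 0.868.
The CYP2C19 pathway (28% of clearance) falls to 0.09× activity: 0.28 × 0.09 = 0.0252.
Non-CYP routes (15%) are unchanged.
CL_new/CL_old = 1.29 + 0.868 + 0.0252 + 0.15 = 2.3332.
Dividing the baseline by the relative clearance: 77.4 / 2.3332 = 33.2 μmol/L.

33.2 μmol/L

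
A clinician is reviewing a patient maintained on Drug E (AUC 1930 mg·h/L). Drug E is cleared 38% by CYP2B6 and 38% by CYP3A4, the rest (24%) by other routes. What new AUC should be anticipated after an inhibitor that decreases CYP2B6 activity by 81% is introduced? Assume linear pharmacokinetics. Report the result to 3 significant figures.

2.79 × 10³ mg·h/L

The CYP2B6 pathway (38% of clearance) falls to 0.19× activity: 0.38 × 0.19 = 0.0722.
CYP3A4 (38%) and the residual 24% are unaffected.
Relative clearance = 0.0722 + 0.38 + 0.24 = 0.6922.
AUC ∝ 1/CL, so new value = 1930 / 0.6922 = 2.79 × 10³ mg·h/L.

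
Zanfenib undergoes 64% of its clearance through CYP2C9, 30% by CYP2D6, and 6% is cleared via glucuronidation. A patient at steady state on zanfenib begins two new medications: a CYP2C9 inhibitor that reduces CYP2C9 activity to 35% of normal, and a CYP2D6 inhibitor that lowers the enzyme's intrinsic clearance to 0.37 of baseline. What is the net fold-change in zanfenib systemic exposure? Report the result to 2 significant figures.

2.5

The CYP2C9 pathway (64% of clearance) drops to 0.35× activity: 0.64 × 0.35 = 0.224.
The CYP2D6 pathway (30% of clearance) falls to 0.37× activity: 0.3 × 0.37 = 0.111.
The remaining 6% of clearance is unaffected.
Relative clearance = 0.224 + 0.111 + 0.06 = 0.395.
Systemic exposure ∝ 1/CL: fold-change = 1 / 0.395 = 2.5.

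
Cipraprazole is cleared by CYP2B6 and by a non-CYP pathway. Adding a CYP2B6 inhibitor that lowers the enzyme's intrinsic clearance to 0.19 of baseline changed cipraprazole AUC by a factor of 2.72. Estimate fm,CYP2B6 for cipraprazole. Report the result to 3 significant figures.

CL'/CL = 1 / 2.72 = 0.3676
0.19·fm + (1 − fm) = 0.3676
fm = (0.3676 − 1) / (0.19 − 1) = 0.781

0.781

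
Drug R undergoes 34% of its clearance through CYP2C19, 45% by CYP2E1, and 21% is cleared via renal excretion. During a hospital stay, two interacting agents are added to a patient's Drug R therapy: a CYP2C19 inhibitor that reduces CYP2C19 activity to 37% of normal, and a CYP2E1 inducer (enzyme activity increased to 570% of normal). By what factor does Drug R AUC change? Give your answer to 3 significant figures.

0.345

CYP2C19: 0.34 × 0.37 = 0.1258
CYP2E1: 0.45 × 5.7 = 2.565
Other: 0.21 (unchanged)
Relative clearance = 0.1258 + 2.565 + 0.21 = 2.9008.
AUC ∝ 1/CL: fold-change = 1 / 2.9008 = 0.345.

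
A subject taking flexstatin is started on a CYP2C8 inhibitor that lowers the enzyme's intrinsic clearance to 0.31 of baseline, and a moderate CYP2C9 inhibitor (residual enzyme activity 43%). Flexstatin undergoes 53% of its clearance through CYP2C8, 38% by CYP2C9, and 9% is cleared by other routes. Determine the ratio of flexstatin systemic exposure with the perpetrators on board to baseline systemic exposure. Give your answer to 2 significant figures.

CYP2C8: 0.53 × 0.31 = 0.1643
CYP2C9: 0.38 × 0.43 = 0.1634
Other: 0.09 (unchanged)
New clearance relative to baseline: 0.1643 + 0.1634 + 0.09 = 0.4177.
Systemic exposure ∝ 1/CL: fold-change = 1 / 0.4177 = 2.4.

2.4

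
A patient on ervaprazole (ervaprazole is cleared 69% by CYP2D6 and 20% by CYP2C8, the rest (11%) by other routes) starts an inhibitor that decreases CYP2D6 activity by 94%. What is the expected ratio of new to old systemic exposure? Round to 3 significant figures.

2.85

The CYP2D6 pathway (69% of clearance) falls to 0.06× activity: 0.69 × 0.06 = 0.0414.
CYP2C8 (20%) and the residual 11% are unaffected.
Relative clearance = 0.0414 + 0.2 + 0.11 = 0.3514.
Systemic exposure is inversely proportional to clearance, so the fold-change is 1 / 0.3514 = 2.85.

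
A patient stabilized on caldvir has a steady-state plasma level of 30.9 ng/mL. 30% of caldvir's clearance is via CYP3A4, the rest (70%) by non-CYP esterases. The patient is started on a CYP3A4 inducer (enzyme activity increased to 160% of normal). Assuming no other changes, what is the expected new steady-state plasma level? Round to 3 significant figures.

The CYP3A4 pathway (30% of clearance) rises to 1.6× activity: 0.3 × 1.6 = 0.48.
The remaining 70% of clearance is unaffected.
New clearance relative to baseline: 0.48 + 0.7 = 1.18.
Steady-state plasma level ∝ 1/CL, so new value = 30.9 / 1.18 = 26.2 ng/mL.

26.2 ng/mL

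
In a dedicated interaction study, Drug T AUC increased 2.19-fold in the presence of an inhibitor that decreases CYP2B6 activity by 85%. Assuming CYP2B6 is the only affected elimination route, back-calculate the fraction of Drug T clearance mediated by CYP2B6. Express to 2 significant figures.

0.64

Let x = fm,CYP2B6. Because AUC ∝ 1/CL, relative clearance fell to 1/2.19 = 0.4566.
Only the CYP2B6 route changed, so 0.4566 = x·0.15 + (1 − x), giving x = 0.64.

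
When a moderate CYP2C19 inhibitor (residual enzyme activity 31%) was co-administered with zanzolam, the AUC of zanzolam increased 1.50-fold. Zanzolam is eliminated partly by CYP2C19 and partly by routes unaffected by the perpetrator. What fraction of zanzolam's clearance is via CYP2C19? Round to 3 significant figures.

0.483

CL'/CL = 1 / 1.50 = 0.6667
0.31·fm + (1 − fm) = 0.6667
fm = (0.6667 − 1) / (0.31 − 1) = 0.483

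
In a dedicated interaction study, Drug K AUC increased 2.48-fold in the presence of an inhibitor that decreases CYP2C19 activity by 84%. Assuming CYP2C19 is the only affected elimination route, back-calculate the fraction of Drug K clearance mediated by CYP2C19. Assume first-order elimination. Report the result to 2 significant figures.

Let x = fm,CYP2C19. Because AUC ∝ 1/CL, relative clearance fell to 1/2.48 = 0.4032.
Setting x·0.16 + (1 − x) = 0.4032 and solving: x = (0.4032 − 1)/(0.16 − 1) = 0.71.

0.71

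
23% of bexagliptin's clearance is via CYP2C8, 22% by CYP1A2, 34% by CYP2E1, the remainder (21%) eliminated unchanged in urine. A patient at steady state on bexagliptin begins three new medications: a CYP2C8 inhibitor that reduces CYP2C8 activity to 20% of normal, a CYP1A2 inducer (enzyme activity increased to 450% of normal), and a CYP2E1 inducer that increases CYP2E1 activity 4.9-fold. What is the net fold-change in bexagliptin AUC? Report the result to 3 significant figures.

0.343

The CYP2C8 pathway (23% of clearance) is reduced to 0.2× activity: 0.23 × 0.2 = 0.046.
The CYP1A2 pathway (22% of clearance) is boosted to 4.5× activity: 0.22 × 4.5 = 0.99.
The CYP2E1 pathway (34% of clearance) rises to 4.9× activity: 0.34 × 4.9 = 1.666.
Non-CYP routes (21%) are unchanged.
CL_new/CL_old = 0.046 + 0.99 + 1.666 + 0.21 = 2.912.
AUC ∝ 1/CL: fold-change = 1 / 2.912 = 0.343.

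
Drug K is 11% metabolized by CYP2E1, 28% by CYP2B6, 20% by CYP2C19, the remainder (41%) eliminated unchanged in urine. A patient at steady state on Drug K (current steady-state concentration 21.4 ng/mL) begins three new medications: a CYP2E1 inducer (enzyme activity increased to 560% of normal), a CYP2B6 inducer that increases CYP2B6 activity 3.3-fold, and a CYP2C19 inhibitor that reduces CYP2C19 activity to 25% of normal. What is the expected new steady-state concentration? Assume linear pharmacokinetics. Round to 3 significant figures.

10.7 ng/mL

The CYP2E1 pathway (11% of clearance) increases to 5.6× activity: 0.11 × 5.6 = 0.616.
The CYP2B6 pathway (28% of clearance) is boosted to 3.3× activity: 0.28 × 3.3 = 0.924.
The CYP2C19 pathway (20% of clearance) is reduced to 0.25× activity: 0.2 × 0.25 = 0.05.
Non-CYP routes (41%) are unchanged.
CL_new/CL_old = 0.616 + 0.924 + 0.05 + 0.41 = 2.
Dividing the baseline by the relative clearance: 21.4 / 2 = 10.7 ng/mL.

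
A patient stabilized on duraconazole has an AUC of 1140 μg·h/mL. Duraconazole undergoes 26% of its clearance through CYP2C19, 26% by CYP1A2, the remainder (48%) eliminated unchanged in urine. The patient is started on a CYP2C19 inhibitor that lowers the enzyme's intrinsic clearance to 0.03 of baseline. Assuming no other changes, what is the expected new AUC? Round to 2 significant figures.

CYP2C19: 0.26 × 0.03 = 0.0078
CYP1A2: 0.26 (unchanged)
Other: 0.48 (unchanged)
New clearance relative to baseline: 0.0078 + 0.26 + 0.48 = 0.7478.
AUC ∝ 1/CL, so new value = 1140 / 0.7478 = 1.5 × 10³ μg·h/mL.

1.5 × 10³ μg·h/mL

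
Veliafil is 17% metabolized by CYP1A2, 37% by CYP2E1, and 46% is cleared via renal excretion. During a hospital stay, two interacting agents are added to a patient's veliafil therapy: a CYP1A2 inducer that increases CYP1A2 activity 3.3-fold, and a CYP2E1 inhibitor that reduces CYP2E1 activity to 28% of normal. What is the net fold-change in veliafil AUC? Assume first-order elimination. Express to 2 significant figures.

0.89

The CYP1A2 pathway (17% of clearance) is boosted to 3.3× activity: 0.17 × 3.3 = 0.561.
The CYP2E1 pathway (37% of clearance) drops to 0.28× activity: 0.37 × 0.28 = 0.1036.
The remaining 46% of clearance is unaffected.
New clearance relative to baseline: 0.561 + 0.1036 + 0.46 = 1.1246.
Net AUC ratio = 1 / 1.1246 = 0.89.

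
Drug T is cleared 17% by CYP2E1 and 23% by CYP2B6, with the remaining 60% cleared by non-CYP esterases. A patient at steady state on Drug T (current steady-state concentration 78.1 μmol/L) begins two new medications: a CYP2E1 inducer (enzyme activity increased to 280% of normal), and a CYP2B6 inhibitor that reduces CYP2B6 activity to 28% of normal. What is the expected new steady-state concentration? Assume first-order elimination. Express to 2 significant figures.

68 μmol/L

The CYP2E1 pathway (17% of clearance) increases to 2.8× activity: 0.17 × 2.8 = 0.476.
The CYP2B6 pathway (23% of clearance) drops to 0.28× activity: 0.23 × 0.28 = 0.0644.
The remaining 60% of clearance is unaffected.
Relative clearance = 0.476 + 0.0644 + 0.6 = 1.1404.
New steady-state concentration = 78.1 / 1.1404 = 68 μmol/L (concentration scales inversely with clearance).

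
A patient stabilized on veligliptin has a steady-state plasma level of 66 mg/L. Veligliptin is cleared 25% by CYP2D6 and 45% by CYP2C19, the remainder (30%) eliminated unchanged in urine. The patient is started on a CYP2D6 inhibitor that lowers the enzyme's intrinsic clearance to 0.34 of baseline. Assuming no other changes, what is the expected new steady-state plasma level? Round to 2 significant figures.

79 mg/L

CYP2D6: 0.25 × 0.34 = 0.085
CYP2C19: 0.45 (unchanged)
Other: 0.3 (unchanged)
New clearance relative to baseline: 0.085 + 0.45 + 0.3 = 0.835.
New steady-state plasma level = baseline ÷ relative clearance = 66 / 0.835 = 79 mg/L.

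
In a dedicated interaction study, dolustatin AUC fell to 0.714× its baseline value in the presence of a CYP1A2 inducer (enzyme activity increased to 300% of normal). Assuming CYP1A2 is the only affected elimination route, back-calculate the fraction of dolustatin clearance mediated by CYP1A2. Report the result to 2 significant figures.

Call the CYP1A2 fraction fm. After the interaction, CL_new/CL_old = fm × 3 + (1 − fm).
AUC ratio = 1 / (new CL fraction), so new CL fraction = 1 / 0.714 = 1.401.
fm × 3 + 1 − fm = 1.401  ⇒  fm × (3 − 1) = 0.4006  ⇒  fm = 0.20.

0.20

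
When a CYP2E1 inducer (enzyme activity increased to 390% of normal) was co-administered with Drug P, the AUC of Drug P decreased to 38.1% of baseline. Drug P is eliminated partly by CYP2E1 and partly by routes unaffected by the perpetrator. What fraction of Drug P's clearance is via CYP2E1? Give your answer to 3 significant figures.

Write x for the fraction cleared via CYP2E1. The observed AUC change means clearance rose to 1/0.381 = 2.625 of baseline.
Setting x·3.9 + (1 − x) = 2.625 and solving: x = (2.625 − 1)/(3.9 − 1) = 0.560.

0.560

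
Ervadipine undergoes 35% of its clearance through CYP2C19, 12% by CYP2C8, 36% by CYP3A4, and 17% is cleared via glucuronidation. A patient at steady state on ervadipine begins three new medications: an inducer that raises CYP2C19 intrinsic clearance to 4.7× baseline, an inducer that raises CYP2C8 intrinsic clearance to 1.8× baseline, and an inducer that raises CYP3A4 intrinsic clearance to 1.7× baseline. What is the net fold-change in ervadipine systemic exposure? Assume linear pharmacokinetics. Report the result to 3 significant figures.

0.378

The CYP2C19 pathway (35% of clearance) rises to 4.7× activity: 0.35 × 4.7 = 1.645.
The CYP2C8 pathway (12% of clearance) is boosted to 1.8× activity: 0.12 × 1.8 = 0.216.
The CYP3A4 pathway (36% of clearance) is boosted to 1.7× activity: 0.36 × 1.7 = 0.612.
Non-CYP routes (17%) are unchanged.
New clearance relative to baseline: 1.645 + 0.216 + 0.612 + 0.17 = 2.643.
Systemic exposure ∝ 1/CL: fold-change = 1 / 2.643 = 0.378.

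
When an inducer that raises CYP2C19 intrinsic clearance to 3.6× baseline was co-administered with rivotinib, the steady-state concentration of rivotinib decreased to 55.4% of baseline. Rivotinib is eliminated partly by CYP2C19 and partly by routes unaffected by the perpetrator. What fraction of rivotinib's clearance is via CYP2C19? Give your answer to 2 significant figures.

0.31

Let x = fm,CYP2C19. Because steady-state concentration ∝ 1/CL, relative clearance rose to 1/0.554 = 1.805.
Only the CYP2C19 route changed, so 1.805 = x·3.6 + (1 − x), giving x = 0.31.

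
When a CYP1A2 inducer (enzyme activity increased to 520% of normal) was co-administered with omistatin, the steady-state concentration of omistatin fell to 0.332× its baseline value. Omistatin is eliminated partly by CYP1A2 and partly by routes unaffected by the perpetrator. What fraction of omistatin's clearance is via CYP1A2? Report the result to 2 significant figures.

Call the CYP1A2 fraction fm. After the interaction, CL_new/CL_old = fm × 5.2 + (1 − fm).
Steady-state concentration ratio = 1 / (new CL fraction), so new CL fraction = 1 / 0.332 = 3.012.
fm × 5.2 + 1 − fm = 3.012  ⇒  fm × (5.2 − 1) = 2.012  ⇒  fm = 0.48.

0.48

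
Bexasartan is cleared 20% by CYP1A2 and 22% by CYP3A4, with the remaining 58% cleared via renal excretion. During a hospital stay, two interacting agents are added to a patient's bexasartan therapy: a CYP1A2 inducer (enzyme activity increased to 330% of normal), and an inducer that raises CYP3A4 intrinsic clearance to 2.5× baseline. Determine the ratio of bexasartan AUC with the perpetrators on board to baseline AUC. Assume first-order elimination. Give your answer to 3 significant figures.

The CYP1A2 pathway (20% of clearance) is boosted to 3.3× activity: 0.2 × 3.3 = 0.66.
The CYP3A4 pathway (22% of clearance) is boosted to 2.5× activity: 0.22 × 2.5 = 0.55.
Non-CYP routes (58%) are unchanged.
New clearance relative to baseline: 0.66 + 0.55 + 0.58 = 1.79.
AUC ∝ 1/CL: fold-change = 1 / 1.79 = 0.559.

0.559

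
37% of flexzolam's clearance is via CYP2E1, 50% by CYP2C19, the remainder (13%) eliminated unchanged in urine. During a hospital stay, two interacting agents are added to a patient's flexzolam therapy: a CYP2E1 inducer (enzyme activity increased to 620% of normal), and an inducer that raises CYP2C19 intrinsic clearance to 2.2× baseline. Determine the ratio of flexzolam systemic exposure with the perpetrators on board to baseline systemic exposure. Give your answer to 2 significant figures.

The CYP2E1 pathway (37% of clearance) is boosted to 6.2× activity: 0.37 × 6.2 = 2.294.
The CYP2C19 pathway (50% of clearance) rises to 2.2× activity: 0.5 × 2.2 = 1.1.
The remaining 13% of clearance is unaffected.
Relative clearance = 2.294 + 1.1 + 0.13 = 3.524.
Because systemic exposure varies inversely with clearance, the combined effect is 1 / 3.524 = 0.28.

0.28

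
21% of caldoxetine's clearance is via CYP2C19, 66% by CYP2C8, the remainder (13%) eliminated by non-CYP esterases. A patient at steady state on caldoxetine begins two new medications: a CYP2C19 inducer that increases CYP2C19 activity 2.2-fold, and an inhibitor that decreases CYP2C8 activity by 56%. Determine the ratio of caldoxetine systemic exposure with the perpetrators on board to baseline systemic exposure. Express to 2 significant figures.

CYP2C19: 0.21 × 2.2 = 0.462
CYP2C8: 0.66 × 0.44 = 0.2904
Other: 0.13 (unchanged)
New clearance relative to baseline: 0.462 + 0.2904 + 0.13 = 0.8824.
Systemic exposure ∝ 1/CL: fold-change = 1 / 0.8824 = 1.1.

1.1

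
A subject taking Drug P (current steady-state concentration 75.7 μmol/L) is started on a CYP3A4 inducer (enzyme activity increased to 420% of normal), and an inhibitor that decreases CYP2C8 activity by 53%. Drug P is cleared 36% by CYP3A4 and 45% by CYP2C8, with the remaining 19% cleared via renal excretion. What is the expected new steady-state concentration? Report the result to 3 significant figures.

CYP3A4: 0.36 × 4.2 = 1.512
CYP2C8: 0.45 × 0.47 = 0.2115
Other: 0.19 (unchanged)
Relative clearance = 1.512 + 0.2115 + 0.19 = 1.9135.
Dividing the baseline by the relative clearance: 75.7 / 1.9135 = 39.6 μmol/L.

39.6 μmol/L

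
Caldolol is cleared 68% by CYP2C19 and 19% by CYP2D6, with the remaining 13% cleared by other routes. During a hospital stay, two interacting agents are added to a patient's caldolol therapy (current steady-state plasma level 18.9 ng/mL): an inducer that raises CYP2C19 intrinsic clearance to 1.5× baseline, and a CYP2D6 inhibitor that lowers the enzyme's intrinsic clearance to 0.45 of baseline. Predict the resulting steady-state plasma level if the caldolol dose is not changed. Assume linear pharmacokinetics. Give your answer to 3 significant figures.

15.3 ng/mL

The CYP2C19 pathway (68% of clearance) is boosted to 1.5× activity: 0.68 × 1.5 = 1.02.
The CYP2D6 pathway (19% of clearance) is reduced to 0.45× activity: 0.19 × 0.45 = 0.0855.
The remaining 13% of clearance is unaffected.
CL_new/CL_old = 1.02 + 0.0855 + 0.13 = 1.2355.
Steady-state plasma level ∝ 1/CL: new value = 18.9 / 1.2355 = 15.3 ng/mL.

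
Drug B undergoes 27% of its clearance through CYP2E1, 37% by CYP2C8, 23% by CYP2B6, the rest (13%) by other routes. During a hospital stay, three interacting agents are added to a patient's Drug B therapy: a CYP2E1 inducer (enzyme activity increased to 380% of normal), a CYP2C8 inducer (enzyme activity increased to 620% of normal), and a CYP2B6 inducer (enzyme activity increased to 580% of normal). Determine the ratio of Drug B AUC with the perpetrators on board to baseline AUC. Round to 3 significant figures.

The CYP2E1 pathway (27% of clearance) is boosted to 3.8× activity: 0.27 × 3.8 = 1.026.
The CYP2C8 pathway (37% of clearance) rises to 6.2× activity: 0.37 × 6.2 = 2.294.
The CYP2B6 pathway (23% of clearance) increases to 5.8× activity: 0.23 × 5.8 = 1.334.
Non-CYP routes (13%) are unchanged.
Relative clearance = 1.026 + 2.294 + 1.334 + 0.13 = 4.784.
Because AUC varies inversely with clearance, the combined effect is 1 / 4.784 = 0.209.

0.209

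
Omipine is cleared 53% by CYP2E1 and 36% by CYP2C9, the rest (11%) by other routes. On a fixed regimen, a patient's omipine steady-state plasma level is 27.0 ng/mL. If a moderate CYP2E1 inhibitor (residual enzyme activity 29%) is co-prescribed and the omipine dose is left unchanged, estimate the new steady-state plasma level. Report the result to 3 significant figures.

43.3 ng/mL

The CYP2E1 pathway (53% of clearance) falls to 0.29× activity: 0.53 × 0.29 = 0.1537.
CYP2C9 (36%) and the residual 11% are unaffected.
New clearance relative to baseline: 0.1537 + 0.36 + 0.11 = 0.6237.
Steady-state plasma level ∝ 1/CL, so new value = 27.0 / 0.6237 = 43.3 ng/mL.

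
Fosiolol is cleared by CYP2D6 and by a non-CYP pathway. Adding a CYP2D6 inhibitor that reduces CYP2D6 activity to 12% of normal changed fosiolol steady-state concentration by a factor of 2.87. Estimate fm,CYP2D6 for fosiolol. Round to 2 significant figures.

0.74

Write x for the fraction cleared via CYP2D6. The observed steady-state concentration change means clearance fell to 1/2.87 = 0.3484 of baseline.
Only the CYP2D6 route changed, so 0.3484 = x·0.12 + (1 − x), giving x = 0.74.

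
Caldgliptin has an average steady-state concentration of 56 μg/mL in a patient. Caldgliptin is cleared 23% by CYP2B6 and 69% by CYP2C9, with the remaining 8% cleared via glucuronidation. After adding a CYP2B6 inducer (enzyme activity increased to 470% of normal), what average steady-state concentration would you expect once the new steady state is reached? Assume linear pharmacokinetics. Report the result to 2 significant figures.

30 μg/mL

CYP2B6: 0.23 × 4.7 = 1.081
CYP2C9: 0.69 (unchanged)
Other: 0.08 (unchanged)
New clearance relative to baseline: 1.081 + 0.69 + 0.08 = 1.851.
Average steady-state concentration ∝ 1/CL, so new value = 56 / 1.851 = 30 μg/mL.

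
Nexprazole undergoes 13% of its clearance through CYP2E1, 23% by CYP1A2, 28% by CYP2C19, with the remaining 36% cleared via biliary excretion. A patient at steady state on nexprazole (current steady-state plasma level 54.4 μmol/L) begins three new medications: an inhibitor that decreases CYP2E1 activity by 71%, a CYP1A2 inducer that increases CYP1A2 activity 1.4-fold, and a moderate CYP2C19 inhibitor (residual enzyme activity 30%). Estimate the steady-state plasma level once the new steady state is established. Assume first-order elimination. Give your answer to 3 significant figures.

CYP2E1: 0.13 × 0.29 = 0.0377
CYP1A2: 0.23 × 1.4 = 0.322
CYP2C19: 0.28 × 0.3 = 0.084
Other: 0.36 (unchanged)
CL_new/CL_old = 0.0377 + 0.322 + 0.084 + 0.36 = 0.8037.
New steady-state plasma level = 54.4 / 0.8037 = 67.7 μmol/L (concentration scales inversely with clearance).

67.7 μmol/L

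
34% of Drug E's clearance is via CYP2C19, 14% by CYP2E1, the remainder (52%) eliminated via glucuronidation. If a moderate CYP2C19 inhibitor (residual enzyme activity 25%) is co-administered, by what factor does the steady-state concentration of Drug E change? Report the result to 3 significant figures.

CYP2C19: 0.34 × 0.25 = 0.085
CYP2E1: 0.14 (unchanged)
Other: 0.52 (unchanged)
CL_new/CL_old = 0.085 + 0.14 + 0.52 = 0.745.
Since steady-state concentration ∝ 1/CL, the ratio is 1 / 0.745 = 1.34.

1.34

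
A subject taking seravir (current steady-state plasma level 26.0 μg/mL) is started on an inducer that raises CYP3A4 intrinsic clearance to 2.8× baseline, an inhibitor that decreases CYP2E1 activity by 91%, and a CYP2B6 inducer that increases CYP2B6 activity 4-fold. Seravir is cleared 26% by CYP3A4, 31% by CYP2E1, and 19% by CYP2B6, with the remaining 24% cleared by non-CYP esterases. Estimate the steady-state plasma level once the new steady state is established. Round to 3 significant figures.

CYP3A4: 0.26 × 2.8 = 0.728
CYP2E1: 0.31 × 0.09 = 0.0279
CYP2B6: 0.19 × 4 = 0.76
Other: 0.24 (unchanged)
CL_new/CL_old = 0.728 + 0.0279 + 0.76 + 0.24 = 1.7559.
Steady-state plasma level ∝ 1/CL: new value = 26.0 / 1.7559 = 14.8 μg/mL.

14.8 μg/mL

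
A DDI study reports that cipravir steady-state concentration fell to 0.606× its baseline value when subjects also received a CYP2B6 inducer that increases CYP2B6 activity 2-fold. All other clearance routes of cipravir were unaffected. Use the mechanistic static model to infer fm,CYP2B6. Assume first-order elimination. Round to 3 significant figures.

Let fm be the CYP2B6 fraction. New clearance relative to baseline = fm × 2 + (1 − fm).
Steady-state concentration ratio = 1 / (new CL fraction), so new CL fraction = 1 / 0.606 = 1.65.
fm × 2 + 1 − fm = 1.65  ⇒  fm × (2 − 1) = 0.6502  ⇒  fm = 0.650.

0.650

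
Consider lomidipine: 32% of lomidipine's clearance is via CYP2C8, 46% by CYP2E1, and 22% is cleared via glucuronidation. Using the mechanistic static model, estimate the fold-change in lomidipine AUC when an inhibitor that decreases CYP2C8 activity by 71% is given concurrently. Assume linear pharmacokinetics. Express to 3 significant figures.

1.29

CYP2C8: 0.32 × 0.29 = 0.0928
CYP2E1: 0.46 (unchanged)
Other: 0.22 (unchanged)
New clearance relative to baseline: 0.0928 + 0.46 + 0.22 = 0.7728.
AUC is inversely proportional to clearance, so the fold-change is 1 / 0.7728 = 1.29.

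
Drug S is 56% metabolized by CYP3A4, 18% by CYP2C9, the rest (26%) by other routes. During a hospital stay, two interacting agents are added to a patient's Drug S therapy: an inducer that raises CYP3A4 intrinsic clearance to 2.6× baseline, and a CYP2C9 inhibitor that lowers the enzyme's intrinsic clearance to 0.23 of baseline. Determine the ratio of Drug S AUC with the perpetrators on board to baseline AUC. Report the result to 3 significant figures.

0.569

The CYP3A4 pathway (56% of clearance) increases to 2.6× activity: 0.56 × 2.6 = 1.456.
The CYP2C9 pathway (18% of clearance) falls to 0.23× activity: 0.18 × 0.23 = 0.0414.
Non-CYP routes (26%) are unchanged.
CL_new/CL_old = 1.456 + 0.0414 + 0.26 = 1.7574.
AUC ∝ 1/CL: fold-change = 1 / 1.7574 = 0.569.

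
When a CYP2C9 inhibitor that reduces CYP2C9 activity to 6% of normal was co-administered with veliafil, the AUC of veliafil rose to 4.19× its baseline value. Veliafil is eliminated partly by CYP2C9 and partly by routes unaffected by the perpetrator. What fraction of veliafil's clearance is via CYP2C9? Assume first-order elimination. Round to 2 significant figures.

0.81

Let x = fm,CYP2C9. Because AUC ∝ 1/CL, relative clearance fell to 1/4.19 = 0.2387.
Only the CYP2C9 route changed, so 0.2387 = x·0.06 + (1 − x), giving x = 0.81.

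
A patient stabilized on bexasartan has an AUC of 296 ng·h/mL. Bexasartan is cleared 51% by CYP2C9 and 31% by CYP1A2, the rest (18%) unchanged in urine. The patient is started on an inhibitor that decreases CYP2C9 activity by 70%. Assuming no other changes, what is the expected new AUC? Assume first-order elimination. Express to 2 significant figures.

4.6 × 10² ng·h/mL

The CYP2C9 pathway (51% of clearance) drops to 0.3× activity: 0.51 × 0.3 = 0.153.
CYP1A2 (31%) and the residual 18% are unaffected.
CL_new/CL_old = 0.153 + 0.31 + 0.18 = 0.643.
AUC ∝ 1/CL, so new value = 296 / 0.643 = 4.6 × 10² ng·h/mL.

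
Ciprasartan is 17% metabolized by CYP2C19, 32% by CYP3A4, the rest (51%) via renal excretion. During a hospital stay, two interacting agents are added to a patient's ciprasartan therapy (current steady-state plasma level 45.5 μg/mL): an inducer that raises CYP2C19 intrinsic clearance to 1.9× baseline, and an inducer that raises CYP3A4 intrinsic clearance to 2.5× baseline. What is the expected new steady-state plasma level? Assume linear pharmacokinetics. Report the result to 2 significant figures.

The CYP2C19 pathway (17% of clearance) is boosted to 1.9× activity: 0.17 × 1.9 = 0.323.
The CYP3A4 pathway (32% of clearance) is boosted to 2.5× activity: 0.32 × 2.5 = 0.8.
Non-CYP routes (51%) are unchanged.
CL_new/CL_old = 0.323 + 0.8 + 0.51 = 1.633.
New steady-state plasma level = 45.5 / 1.633 = 28 μg/mL (concentration scales inversely with clearance).

28 μg/mL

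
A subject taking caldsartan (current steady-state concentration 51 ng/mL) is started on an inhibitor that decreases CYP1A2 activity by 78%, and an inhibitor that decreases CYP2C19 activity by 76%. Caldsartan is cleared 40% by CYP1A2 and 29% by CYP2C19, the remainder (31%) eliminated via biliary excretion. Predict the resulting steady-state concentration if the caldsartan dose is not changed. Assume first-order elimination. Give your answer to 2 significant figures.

The CYP1A2 pathway (40% of clearance) is reduced to 0.22× activity: 0.4 × 0.22 = 0.088.
The CYP2C19 pathway (29% of clearance) drops to 0.24× activity: 0.29 × 0.24 = 0.0696.
The remaining 31% of clearance is unaffected.
CL_new/CL_old = 0.088 + 0.0696 + 0.31 = 0.4676.
Steady-state concentration ∝ 1/CL: new value = 51 / 0.4676 = 1.1 × 10² ng/mL.

1.1 × 10² ng/mL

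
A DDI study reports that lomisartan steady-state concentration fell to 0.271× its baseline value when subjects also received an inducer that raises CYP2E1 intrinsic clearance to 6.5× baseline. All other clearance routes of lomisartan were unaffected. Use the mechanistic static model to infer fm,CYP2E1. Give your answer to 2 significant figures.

0.49

Let fm be the CYP2E1 fraction. New clearance relative to baseline = fm × 6.5 + (1 − fm).
Steady-state concentration ratio = 1 / (new CL fraction), so new CL fraction = 1 / 0.271 = 3.69.
fm × 6.5 + 1 − fm = 3.69  ⇒  fm × (6.5 − 1) = 2.69  ⇒  fm = 0.49.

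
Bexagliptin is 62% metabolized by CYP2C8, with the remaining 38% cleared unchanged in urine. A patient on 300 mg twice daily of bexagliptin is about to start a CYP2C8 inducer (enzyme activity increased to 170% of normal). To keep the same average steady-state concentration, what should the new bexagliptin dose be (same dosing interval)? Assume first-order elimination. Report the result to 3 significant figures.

CYP2C8: 0.62 × 1.7 = 1.054
Other: 0.38 (unchanged)
Relative clearance = 1.054 + 0.38 = 1.434.
Css,avg = (dose rate)/CL, so holding Css fixed requires dose ∝ CL: 300 × 1.434 = 430 mg.

430 mg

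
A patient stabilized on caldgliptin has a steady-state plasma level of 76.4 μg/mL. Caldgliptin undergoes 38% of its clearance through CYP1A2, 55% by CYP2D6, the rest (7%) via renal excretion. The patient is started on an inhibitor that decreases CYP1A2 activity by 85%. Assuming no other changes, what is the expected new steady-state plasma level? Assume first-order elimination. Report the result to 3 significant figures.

The CYP1A2 pathway (38% of clearance) is reduced to 0.15× activity: 0.38 × 0.15 = 0.057.
CYP2D6 (55%) and the residual 7% are unaffected.
CL_new/CL_old = 0.057 + 0.55 + 0.07 = 0.677.
With dosing unchanged, steady-state plasma level scales as 1/CL: 76.4 / 0.677 = 113 μg/mL.

113 μg/mL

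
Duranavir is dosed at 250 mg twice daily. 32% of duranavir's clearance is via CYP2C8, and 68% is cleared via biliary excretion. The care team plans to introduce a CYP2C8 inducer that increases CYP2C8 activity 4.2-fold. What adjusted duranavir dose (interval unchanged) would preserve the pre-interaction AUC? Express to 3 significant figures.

The CYP2C8 pathway (32% of clearance) rises to 4.2× activity: 0.32 × 4.2 = 1.344.
Non-CYP routes (68%) are unchanged.
Relative clearance = 1.344 + 0.68 = 2.024.
Css,avg = (dose rate)/CL, so holding Css fixed requires dose ∝ CL: 250 × 2.024 = 506 mg.

506 mg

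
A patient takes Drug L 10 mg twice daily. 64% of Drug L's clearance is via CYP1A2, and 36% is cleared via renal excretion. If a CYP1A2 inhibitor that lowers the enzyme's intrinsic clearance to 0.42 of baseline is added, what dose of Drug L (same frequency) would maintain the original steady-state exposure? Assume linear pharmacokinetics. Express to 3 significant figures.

The CYP1A2 pathway (64% of clearance) drops to 0.42× activity: 0.64 × 0.42 = 0.2688.
Non-CYP routes (36%) are unchanged.
New clearance relative to baseline: 0.2688 + 0.36 = 0.6288.
To maintain the same steady-state level, dose must scale with clearance: new dose = 10 × 0.6288 = 6.29 mg.

6.29 mg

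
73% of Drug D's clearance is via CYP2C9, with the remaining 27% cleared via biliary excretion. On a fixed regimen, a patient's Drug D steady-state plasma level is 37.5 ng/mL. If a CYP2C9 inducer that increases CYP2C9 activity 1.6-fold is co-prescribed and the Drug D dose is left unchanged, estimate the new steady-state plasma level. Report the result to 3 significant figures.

26.1 ng/mL

The CYP2C9 pathway (73% of clearance) rises to 1.6× activity: 0.73 × 1.6 = 1.168.
Non-CYP routes (27%) are unchanged.
New clearance relative to baseline: 1.168 + 0.27 = 1.438.
With dosing unchanged, steady-state plasma level scales as 1/CL: 37.5 / 1.438 = 26.1 ng/mL.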